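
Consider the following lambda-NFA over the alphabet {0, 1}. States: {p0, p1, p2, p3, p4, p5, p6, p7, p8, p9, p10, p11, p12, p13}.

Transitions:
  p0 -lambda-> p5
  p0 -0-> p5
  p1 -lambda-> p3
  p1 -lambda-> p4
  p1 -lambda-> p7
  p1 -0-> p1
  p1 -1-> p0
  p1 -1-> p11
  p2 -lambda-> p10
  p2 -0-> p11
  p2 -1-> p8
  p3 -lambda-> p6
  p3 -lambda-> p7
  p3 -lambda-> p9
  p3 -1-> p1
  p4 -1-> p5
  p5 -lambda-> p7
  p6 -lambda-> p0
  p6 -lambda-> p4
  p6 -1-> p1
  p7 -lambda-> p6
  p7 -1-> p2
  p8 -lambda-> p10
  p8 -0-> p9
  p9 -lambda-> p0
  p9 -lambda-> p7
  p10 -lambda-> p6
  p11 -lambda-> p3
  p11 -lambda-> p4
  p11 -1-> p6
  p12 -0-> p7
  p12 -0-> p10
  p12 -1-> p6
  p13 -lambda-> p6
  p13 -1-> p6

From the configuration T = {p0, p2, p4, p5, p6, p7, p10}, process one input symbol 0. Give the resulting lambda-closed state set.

p0 on 0 → {p5}.
p2 on 0 → {p11}.
No 0-transition from p4, p5, p6, p7, p10.
Union after reading 0: {p5, p11}.
Now take the lambda-closure:
From p5 via lambda: add p7.
From p11 via lambda: add p3, p4.
From p3 via lambda: add p6, p9.
From p6 via lambda: add p0.
No new states can be added; the closed set is {p0, p3, p4, p5, p6, p7, p9, p11}.

{p0, p3, p4, p5, p6, p7, p9, p11}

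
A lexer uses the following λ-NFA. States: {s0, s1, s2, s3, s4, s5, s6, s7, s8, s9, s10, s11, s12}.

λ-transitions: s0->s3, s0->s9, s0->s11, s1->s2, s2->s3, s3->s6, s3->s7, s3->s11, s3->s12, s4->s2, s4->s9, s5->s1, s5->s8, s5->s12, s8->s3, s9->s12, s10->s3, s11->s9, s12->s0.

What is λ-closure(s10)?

Start with {s10}.
From s10 via λ: add s3.
From s3 via λ: add s6, s7, s11, s12.
From s11 via λ: add s9.
From s12 via λ: add s0.
No new states can be added; the closed set is {s0, s3, s6, s7, s9, s10, s11, s12}.

{s0, s3, s6, s7, s9, s10, s11, s12}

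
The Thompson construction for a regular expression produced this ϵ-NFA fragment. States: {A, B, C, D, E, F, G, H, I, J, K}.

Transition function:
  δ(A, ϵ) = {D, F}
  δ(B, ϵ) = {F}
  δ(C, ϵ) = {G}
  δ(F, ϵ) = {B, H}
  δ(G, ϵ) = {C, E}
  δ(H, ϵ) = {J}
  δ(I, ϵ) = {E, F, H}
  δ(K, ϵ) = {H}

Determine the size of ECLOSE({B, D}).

5

Start with {B, D}.
From B via ϵ: add F.
From F via ϵ: add H.
From H via ϵ: add J.
ϵ-closure = {B, D, F, H, J}, which has 5 states.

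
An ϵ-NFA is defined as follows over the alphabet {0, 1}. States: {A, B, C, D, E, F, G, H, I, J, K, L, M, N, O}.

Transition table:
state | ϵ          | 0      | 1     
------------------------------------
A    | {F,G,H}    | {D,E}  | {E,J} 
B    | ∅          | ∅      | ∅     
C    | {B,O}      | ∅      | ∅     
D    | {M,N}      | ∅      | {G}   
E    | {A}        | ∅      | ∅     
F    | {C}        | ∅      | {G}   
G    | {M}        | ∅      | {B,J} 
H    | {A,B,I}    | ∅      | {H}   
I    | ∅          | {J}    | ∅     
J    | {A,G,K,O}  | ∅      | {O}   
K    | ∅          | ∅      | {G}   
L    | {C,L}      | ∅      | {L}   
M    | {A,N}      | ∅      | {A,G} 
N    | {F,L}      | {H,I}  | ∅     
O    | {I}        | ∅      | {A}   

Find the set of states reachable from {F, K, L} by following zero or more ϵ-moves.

Start with {F, K, L}.
From F via ϵ: add C.
From C via ϵ: add B, O.
From O via ϵ: add I.
No new states can be added; the closed set is {B, C, F, I, K, L, O}.

{B, C, F, I, K, L, O}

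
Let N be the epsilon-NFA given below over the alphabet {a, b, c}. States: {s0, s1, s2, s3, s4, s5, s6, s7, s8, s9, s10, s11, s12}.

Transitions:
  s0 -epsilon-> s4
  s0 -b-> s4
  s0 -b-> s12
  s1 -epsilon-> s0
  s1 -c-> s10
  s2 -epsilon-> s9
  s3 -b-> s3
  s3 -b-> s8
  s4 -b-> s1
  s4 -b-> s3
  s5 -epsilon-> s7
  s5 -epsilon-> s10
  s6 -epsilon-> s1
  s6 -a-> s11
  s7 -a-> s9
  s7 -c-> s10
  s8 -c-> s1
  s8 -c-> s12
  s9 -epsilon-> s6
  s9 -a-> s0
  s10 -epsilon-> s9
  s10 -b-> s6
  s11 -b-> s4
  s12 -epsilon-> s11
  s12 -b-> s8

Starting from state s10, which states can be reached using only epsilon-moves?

Start with {s10}.
From s10 via epsilon: add s9.
From s9 via epsilon: add s6.
From s6 via epsilon: add s1.
From s1 via epsilon: add s0.
From s0 via epsilon: add s4.
No new states can be added; the closed set is {s0, s1, s4, s6, s9, s10}.

{s0, s1, s4, s6, s9, s10}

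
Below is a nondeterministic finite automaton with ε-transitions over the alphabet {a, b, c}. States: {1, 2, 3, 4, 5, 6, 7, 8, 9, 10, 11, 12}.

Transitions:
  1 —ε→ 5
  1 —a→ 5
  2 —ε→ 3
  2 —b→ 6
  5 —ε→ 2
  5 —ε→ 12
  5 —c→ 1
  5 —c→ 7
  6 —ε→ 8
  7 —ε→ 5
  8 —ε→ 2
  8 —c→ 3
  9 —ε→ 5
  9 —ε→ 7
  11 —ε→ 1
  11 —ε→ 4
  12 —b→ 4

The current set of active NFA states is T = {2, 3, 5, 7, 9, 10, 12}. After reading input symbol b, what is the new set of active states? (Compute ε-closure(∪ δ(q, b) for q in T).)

{2, 3, 4, 6, 8}

2 on b → {6}.
12 on b → {4}.
No b-transition from 3, 5, 7, 9, 10.
Union after reading b: {4, 6}.
Now take the ε-closure:
From 6 via ε: add 8.
From 8 via ε: add 2.
From 2 via ε: add 3.
No new states can be added; the closed set is {2, 3, 4, 6, 8}.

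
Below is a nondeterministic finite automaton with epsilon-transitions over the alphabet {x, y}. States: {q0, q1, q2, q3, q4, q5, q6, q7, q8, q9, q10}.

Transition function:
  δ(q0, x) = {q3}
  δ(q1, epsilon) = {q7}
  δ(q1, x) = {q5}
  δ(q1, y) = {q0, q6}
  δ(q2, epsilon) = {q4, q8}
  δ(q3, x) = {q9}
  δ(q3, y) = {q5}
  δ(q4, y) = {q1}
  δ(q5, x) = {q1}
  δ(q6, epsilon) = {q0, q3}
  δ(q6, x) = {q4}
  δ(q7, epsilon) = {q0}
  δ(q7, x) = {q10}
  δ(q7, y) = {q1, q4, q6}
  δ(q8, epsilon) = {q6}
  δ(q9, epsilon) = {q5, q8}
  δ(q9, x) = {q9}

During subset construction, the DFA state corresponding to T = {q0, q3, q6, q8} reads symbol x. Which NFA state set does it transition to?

q0 on x → {q3}.
q3 on x → {q9}.
q6 on x → {q4}.
No x-transition from q8.
Union after reading x: {q3, q4, q9}.
Now take the epsilon-closure:
From q9 via epsilon: add q5, q8.
From q8 via epsilon: add q6.
From q6 via epsilon: add q0.
No new states can be added; the closed set is {q0, q3, q4, q5, q6, q8, q9}.

{q0, q3, q4, q5, q6, q8, q9}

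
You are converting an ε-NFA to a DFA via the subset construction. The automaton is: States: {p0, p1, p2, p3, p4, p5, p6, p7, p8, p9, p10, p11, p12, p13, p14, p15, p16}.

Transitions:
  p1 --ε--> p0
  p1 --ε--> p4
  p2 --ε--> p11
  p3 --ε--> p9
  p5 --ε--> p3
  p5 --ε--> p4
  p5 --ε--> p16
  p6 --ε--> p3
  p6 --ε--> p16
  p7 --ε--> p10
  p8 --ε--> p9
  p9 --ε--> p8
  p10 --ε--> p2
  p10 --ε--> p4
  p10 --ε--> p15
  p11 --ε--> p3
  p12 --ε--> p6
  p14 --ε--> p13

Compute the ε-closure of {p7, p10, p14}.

{p2, p3, p4, p7, p8, p9, p10, p11, p13, p14, p15}

Start with {p7, p10, p14}.
From p10 via ε: add p2, p4, p15.
From p14 via ε: add p13.
From p2 via ε: add p11.
From p11 via ε: add p3.
From p3 via ε: add p9.
From p9 via ε: add p8.
No new states can be added; the closed set is {p2, p3, p4, p7, p8, p9, p10, p11, p13, p14, p15}.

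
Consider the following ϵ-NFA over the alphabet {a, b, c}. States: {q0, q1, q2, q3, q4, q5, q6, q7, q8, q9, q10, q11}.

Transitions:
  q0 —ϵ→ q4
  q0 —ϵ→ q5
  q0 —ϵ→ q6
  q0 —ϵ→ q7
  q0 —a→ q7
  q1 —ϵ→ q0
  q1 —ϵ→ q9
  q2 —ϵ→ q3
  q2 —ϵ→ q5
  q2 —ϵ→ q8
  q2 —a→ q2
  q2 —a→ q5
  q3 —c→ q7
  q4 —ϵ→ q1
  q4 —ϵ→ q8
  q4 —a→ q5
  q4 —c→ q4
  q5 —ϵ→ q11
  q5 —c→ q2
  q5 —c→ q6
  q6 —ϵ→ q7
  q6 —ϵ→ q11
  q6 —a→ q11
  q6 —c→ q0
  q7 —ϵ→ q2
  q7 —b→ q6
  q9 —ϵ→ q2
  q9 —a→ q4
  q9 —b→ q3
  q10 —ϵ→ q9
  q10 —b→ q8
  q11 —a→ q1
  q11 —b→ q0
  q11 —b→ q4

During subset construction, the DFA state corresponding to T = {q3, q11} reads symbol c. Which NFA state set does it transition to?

q3 on c → {q7}.
No c-transition from q11.
Union after reading c: {q7}.
Now take the ϵ-closure:
From q7 via ϵ: add q2.
From q2 via ϵ: add q3, q5, q8.
From q5 via ϵ: add q11.
No new states can be added; the closed set is {q2, q3, q5, q7, q8, q11}.

{q2, q3, q5, q7, q8, q11}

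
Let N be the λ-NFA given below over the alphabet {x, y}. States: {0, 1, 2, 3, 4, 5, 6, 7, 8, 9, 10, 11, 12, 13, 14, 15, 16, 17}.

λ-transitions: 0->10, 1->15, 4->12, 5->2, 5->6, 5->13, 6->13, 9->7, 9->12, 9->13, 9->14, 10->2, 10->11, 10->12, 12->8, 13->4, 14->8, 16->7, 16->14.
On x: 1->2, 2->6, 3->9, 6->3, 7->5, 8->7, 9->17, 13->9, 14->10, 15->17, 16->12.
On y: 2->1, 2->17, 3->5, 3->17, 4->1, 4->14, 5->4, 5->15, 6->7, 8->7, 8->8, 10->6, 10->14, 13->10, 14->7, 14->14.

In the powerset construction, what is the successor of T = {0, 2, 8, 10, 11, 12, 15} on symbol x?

{4, 6, 7, 8, 12, 13, 17}

2 on x → {6}.
8 on x → {7}.
15 on x → {17}.
No x-transition from 0, 10, 11, 12.
Union after reading x: {6, 7, 17}.
Now take the λ-closure:
From 6 via λ: add 13.
From 13 via λ: add 4.
From 4 via λ: add 12.
From 12 via λ: add 8.
No new states can be added; the closed set is {4, 6, 7, 8, 12, 13, 17}.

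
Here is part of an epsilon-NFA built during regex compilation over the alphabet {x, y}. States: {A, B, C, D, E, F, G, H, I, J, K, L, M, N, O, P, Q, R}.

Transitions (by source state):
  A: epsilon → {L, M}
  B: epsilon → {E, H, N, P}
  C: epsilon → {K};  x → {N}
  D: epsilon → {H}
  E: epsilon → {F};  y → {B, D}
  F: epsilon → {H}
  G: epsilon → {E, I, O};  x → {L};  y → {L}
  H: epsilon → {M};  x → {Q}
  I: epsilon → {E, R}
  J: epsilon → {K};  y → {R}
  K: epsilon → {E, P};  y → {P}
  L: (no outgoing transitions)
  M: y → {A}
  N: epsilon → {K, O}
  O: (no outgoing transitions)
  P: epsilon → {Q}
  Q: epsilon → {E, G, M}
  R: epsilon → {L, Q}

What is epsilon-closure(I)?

{E, F, G, H, I, L, M, O, Q, R}

Start with {I}.
From I via epsilon: add E, R.
From E via epsilon: add F.
From R via epsilon: add L, Q.
From F via epsilon: add H.
From Q via epsilon: add G, M.
From G via epsilon: add O.
No new states can be added; the closed set is {E, F, G, H, I, L, M, O, Q, R}.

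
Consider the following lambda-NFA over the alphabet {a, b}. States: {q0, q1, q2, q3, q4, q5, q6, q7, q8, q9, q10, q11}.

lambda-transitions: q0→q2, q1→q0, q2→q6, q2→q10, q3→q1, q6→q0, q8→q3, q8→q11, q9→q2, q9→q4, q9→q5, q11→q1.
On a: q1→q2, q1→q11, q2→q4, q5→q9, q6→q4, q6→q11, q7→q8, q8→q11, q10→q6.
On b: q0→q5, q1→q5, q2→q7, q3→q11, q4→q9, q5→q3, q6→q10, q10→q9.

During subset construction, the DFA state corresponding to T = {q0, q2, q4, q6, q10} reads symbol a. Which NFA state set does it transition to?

{q0, q1, q2, q4, q6, q10, q11}

q2 on a → {q4}.
q6 on a → {q4, q11}.
q10 on a → {q6}.
No a-transition from q0, q4.
Union after reading a: {q4, q6, q11}.
Now take the lambda-closure:
From q6 via lambda: add q0.
From q11 via lambda: add q1.
From q0 via lambda: add q2.
From q2 via lambda: add q10.
No new states can be added; the closed set is {q0, q1, q2, q4, q6, q10, q11}.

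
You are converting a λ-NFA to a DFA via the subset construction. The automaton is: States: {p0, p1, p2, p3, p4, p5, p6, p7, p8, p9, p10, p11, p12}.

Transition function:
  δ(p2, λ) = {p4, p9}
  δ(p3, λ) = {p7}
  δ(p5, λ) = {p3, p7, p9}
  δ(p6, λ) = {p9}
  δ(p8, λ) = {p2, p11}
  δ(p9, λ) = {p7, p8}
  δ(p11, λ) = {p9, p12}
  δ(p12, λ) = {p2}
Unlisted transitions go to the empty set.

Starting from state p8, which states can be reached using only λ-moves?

{p2, p4, p7, p8, p9, p11, p12}

Start with {p8}.
From p8 via λ: add p2, p11.
From p2 via λ: add p4, p9.
From p11 via λ: add p12.
From p9 via λ: add p7.
No new states can be added; the closed set is {p2, p4, p7, p8, p9, p11, p12}.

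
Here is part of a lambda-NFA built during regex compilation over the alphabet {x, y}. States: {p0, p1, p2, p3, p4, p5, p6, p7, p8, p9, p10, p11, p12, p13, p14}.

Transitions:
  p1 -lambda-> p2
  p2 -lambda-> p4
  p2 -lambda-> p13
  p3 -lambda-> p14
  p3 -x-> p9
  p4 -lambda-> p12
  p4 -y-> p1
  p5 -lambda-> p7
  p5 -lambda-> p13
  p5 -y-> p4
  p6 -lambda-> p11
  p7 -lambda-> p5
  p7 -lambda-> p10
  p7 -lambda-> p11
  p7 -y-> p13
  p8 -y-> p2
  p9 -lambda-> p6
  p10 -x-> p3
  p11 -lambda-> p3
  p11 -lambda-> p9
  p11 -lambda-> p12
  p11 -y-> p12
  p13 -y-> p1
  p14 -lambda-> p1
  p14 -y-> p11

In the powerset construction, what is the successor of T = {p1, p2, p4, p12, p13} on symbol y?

p4 on y → {p1}.
p13 on y → {p1}.
No y-transition from p1, p2, p12.
Union after reading y: {p1}.
Now take the lambda-closure:
From p1 via lambda: add p2.
From p2 via lambda: add p4, p13.
From p4 via lambda: add p12.
No new states can be added; the closed set is {p1, p2, p4, p12, p13}.

{p1, p2, p4, p12, p13}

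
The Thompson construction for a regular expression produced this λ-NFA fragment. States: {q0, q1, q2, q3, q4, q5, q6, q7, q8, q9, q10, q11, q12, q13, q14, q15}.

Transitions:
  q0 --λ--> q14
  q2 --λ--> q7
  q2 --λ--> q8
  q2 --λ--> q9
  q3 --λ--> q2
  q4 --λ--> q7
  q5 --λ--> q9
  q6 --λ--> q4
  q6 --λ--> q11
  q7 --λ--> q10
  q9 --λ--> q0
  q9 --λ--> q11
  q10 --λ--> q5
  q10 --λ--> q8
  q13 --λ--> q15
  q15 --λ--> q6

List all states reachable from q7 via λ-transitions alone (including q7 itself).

{q0, q5, q7, q8, q9, q10, q11, q14}

Start with {q7}.
From q7 via λ: add q10.
From q10 via λ: add q5, q8.
From q5 via λ: add q9.
From q9 via λ: add q0, q11.
From q0 via λ: add q14.
No new states can be added; the closed set is {q0, q5, q7, q8, q9, q10, q11, q14}.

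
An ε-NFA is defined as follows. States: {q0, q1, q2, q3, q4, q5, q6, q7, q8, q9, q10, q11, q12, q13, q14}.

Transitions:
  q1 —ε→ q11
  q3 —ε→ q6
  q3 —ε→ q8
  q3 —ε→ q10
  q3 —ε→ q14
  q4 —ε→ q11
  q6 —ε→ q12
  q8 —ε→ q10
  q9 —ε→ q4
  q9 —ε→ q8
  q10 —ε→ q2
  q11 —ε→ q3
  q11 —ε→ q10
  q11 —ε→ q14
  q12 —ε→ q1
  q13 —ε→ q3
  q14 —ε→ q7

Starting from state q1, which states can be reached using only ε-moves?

Start with {q1}.
From q1 via ε: add q11.
From q11 via ε: add q3, q10, q14.
From q3 via ε: add q6, q8.
From q10 via ε: add q2.
From q14 via ε: add q7.
From q6 via ε: add q12.
No new states can be added; the closed set is {q1, q2, q3, q6, q7, q8, q10, q11, q12, q14}.

{q1, q2, q3, q6, q7, q8, q10, q11, q12, q14}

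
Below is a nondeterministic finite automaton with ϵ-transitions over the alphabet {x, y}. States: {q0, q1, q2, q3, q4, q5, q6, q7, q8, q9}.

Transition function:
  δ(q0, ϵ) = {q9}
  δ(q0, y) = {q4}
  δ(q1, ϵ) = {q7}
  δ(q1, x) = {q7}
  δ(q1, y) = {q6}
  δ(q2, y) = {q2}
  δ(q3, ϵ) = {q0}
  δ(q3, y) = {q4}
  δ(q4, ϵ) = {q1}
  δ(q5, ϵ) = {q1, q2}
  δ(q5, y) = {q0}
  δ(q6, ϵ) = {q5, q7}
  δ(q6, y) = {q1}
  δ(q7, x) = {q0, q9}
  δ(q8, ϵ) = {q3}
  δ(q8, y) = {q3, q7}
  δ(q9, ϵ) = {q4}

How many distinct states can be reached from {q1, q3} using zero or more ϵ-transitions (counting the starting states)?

6

Start with {q1, q3}.
From q1 via ϵ: add q7.
From q3 via ϵ: add q0.
From q0 via ϵ: add q9.
From q9 via ϵ: add q4.
ϵ-closure = {q0, q1, q3, q4, q7, q9}, which has 6 states.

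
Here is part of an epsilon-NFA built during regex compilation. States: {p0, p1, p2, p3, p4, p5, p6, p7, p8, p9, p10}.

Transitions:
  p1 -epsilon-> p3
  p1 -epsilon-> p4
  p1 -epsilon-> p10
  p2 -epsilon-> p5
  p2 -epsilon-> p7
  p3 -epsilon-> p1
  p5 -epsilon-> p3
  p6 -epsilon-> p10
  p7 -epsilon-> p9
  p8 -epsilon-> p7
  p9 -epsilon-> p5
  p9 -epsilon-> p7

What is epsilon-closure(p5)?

Start with {p5}.
From p5 via epsilon: add p3.
From p3 via epsilon: add p1.
From p1 via epsilon: add p4, p10.
No new states can be added; the closed set is {p1, p3, p4, p5, p10}.

{p1, p3, p4, p5, p10}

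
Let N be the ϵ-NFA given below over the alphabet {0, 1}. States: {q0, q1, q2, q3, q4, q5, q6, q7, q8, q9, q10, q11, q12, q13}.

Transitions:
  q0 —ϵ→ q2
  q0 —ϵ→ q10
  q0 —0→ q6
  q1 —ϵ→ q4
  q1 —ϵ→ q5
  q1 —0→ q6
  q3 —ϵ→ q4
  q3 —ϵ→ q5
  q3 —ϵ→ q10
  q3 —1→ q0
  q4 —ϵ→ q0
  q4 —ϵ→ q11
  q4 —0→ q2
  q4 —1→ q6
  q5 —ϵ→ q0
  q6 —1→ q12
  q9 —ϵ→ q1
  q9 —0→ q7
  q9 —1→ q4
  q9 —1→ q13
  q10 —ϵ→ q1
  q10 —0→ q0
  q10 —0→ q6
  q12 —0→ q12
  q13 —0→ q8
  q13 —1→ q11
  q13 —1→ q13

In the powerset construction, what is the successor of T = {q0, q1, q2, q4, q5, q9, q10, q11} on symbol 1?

{q0, q1, q2, q4, q5, q6, q10, q11, q13}

q4 on 1 → {q6}.
q9 on 1 → {q4, q13}.
No 1-transition from q0, q1, q2, q5, q10, q11.
Union after reading 1: {q4, q6, q13}.
Now take the ϵ-closure:
From q4 via ϵ: add q0, q11.
From q0 via ϵ: add q2, q10.
From q10 via ϵ: add q1.
From q1 via ϵ: add q5.
No new states can be added; the closed set is {q0, q1, q2, q4, q5, q6, q10, q11, q13}.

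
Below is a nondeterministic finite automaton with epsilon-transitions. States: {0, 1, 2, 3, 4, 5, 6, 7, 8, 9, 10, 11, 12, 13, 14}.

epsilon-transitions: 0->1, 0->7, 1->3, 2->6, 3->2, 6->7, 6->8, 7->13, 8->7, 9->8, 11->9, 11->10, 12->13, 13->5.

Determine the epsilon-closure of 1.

{1, 2, 3, 5, 6, 7, 8, 13}

Start with {1}.
From 1 via epsilon: add 3.
From 3 via epsilon: add 2.
From 2 via epsilon: add 6.
From 6 via epsilon: add 7, 8.
From 7 via epsilon: add 13.
From 13 via epsilon: add 5.
No new states can be added; the closed set is {1, 2, 3, 5, 6, 7, 8, 13}.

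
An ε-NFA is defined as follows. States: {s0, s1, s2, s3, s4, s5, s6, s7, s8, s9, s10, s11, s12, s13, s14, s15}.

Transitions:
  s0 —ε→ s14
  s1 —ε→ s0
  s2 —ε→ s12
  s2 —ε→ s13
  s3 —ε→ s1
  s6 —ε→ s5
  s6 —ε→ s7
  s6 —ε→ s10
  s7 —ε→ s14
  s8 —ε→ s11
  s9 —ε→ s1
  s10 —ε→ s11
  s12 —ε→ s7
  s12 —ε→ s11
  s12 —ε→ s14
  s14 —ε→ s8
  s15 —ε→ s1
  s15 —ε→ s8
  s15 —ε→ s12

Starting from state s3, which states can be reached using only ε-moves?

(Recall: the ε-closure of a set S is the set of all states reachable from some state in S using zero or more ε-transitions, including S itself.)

Start with {s3}.
From s3 via ε: add s1.
From s1 via ε: add s0.
From s0 via ε: add s14.
From s14 via ε: add s8.
From s8 via ε: add s11.
No new states can be added; the closed set is {s0, s1, s3, s8, s11, s14}.

{s0, s1, s3, s8, s11, s14}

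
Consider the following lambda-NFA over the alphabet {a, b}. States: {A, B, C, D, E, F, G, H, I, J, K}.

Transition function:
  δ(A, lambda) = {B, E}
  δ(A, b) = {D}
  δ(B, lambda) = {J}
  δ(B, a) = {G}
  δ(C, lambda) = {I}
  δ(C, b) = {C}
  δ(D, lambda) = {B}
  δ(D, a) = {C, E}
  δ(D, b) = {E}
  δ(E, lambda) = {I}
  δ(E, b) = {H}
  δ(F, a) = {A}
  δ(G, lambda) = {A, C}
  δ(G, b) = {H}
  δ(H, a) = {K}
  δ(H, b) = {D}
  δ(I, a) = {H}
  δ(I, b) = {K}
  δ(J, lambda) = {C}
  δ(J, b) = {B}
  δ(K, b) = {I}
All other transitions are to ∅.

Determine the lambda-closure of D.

Start with {D}.
From D via lambda: add B.
From B via lambda: add J.
From J via lambda: add C.
From C via lambda: add I.
No new states can be added; the closed set is {B, C, D, I, J}.

{B, C, D, I, J}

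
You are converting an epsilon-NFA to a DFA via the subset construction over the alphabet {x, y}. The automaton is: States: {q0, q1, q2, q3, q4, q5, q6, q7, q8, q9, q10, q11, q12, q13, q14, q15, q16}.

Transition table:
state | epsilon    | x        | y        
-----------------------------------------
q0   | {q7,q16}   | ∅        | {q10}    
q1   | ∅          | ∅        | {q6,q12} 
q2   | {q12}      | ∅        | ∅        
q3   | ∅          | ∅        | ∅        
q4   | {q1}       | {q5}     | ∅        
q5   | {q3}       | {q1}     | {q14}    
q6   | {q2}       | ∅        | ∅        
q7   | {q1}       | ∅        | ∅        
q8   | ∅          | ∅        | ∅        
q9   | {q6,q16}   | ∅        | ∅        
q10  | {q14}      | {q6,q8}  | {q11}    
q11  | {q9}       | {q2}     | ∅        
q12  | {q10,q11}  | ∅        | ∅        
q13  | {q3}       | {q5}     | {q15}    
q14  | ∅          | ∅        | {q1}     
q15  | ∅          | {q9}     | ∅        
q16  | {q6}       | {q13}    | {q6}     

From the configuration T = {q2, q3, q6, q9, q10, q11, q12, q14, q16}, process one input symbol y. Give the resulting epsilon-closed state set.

{q1, q2, q6, q9, q10, q11, q12, q14, q16}

q10 on y → {q11}.
q14 on y → {q1}.
q16 on y → {q6}.
No y-transition from q2, q3, q6, q9, q11, q12.
Union after reading y: {q1, q6, q11}.
Now take the epsilon-closure:
From q6 via epsilon: add q2.
From q11 via epsilon: add q9.
From q2 via epsilon: add q12.
From q9 via epsilon: add q16.
From q12 via epsilon: add q10.
From q10 via epsilon: add q14.
No new states can be added; the closed set is {q1, q2, q6, q9, q10, q11, q12, q14, q16}.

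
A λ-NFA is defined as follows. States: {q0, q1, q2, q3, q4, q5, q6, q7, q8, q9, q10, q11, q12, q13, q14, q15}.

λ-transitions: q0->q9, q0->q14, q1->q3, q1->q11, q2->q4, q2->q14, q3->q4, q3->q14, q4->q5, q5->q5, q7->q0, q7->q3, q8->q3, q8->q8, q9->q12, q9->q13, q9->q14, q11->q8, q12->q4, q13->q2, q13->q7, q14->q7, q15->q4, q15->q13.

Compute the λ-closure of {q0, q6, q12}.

{q0, q2, q3, q4, q5, q6, q7, q9, q12, q13, q14}

Start with {q0, q6, q12}.
From q0 via λ: add q9, q14.
From q12 via λ: add q4.
From q4 via λ: add q5.
From q9 via λ: add q13.
From q14 via λ: add q7.
From q7 via λ: add q3.
From q13 via λ: add q2.
No new states can be added; the closed set is {q0, q2, q3, q4, q5, q6, q7, q9, q12, q13, q14}.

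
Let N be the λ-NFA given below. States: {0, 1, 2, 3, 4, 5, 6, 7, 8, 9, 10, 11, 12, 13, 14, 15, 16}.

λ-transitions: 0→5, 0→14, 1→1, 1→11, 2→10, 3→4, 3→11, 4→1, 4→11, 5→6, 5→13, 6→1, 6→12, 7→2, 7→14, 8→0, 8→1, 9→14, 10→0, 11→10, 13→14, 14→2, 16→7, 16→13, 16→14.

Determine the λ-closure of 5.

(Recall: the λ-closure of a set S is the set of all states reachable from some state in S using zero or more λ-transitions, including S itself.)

Start with {5}.
From 5 via λ: add 6, 13.
From 6 via λ: add 1, 12.
From 13 via λ: add 14.
From 1 via λ: add 11.
From 14 via λ: add 2.
From 2 via λ: add 10.
From 10 via λ: add 0.
No new states can be added; the closed set is {0, 1, 2, 5, 6, 10, 11, 12, 13, 14}.

{0, 1, 2, 5, 6, 10, 11, 12, 13, 14}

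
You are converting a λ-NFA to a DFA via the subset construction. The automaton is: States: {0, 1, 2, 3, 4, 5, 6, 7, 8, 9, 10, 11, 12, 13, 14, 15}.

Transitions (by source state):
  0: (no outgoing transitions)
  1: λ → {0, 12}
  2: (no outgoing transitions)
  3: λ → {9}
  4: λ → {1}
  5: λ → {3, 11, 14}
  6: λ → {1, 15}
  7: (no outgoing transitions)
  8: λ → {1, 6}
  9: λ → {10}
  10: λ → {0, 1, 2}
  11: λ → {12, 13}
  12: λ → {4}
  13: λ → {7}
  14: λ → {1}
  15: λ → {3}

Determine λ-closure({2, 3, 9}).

Start with {2, 3, 9}.
From 9 via λ: add 10.
From 10 via λ: add 0, 1.
From 1 via λ: add 12.
From 12 via λ: add 4.
No new states can be added; the closed set is {0, 1, 2, 3, 4, 9, 10, 12}.

{0, 1, 2, 3, 4, 9, 10, 12}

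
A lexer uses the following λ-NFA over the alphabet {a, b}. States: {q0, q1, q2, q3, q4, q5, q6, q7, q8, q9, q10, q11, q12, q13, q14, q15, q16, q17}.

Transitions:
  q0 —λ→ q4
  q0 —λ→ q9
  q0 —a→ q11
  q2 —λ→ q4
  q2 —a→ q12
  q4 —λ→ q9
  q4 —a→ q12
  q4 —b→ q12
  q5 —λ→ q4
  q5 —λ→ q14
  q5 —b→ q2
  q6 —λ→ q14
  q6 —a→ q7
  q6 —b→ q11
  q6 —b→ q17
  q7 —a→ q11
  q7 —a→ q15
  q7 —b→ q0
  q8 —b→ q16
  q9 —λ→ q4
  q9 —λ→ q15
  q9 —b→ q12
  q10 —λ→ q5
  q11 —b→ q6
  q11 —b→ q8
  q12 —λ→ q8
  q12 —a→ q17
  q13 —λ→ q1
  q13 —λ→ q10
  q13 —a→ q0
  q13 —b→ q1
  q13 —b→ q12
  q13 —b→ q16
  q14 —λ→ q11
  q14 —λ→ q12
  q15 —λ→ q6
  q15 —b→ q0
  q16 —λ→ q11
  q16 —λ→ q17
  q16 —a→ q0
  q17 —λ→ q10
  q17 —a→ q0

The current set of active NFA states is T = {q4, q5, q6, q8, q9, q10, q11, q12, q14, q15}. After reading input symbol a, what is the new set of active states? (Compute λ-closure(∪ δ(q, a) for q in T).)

{q4, q5, q6, q7, q8, q9, q10, q11, q12, q14, q15, q17}

q4 on a → {q12}.
q6 on a → {q7}.
q12 on a → {q17}.
No a-transition from q5, q8, q9, q10, q11, q14, q15.
Union after reading a: {q7, q12, q17}.
Now take the λ-closure:
From q12 via λ: add q8.
From q17 via λ: add q10.
From q10 via λ: add q5.
From q5 via λ: add q4, q14.
From q4 via λ: add q9.
From q14 via λ: add q11.
From q9 via λ: add q15.
From q15 via λ: add q6.
No new states can be added; the closed set is {q4, q5, q6, q7, q8, q9, q10, q11, q12, q14, q15, q17}.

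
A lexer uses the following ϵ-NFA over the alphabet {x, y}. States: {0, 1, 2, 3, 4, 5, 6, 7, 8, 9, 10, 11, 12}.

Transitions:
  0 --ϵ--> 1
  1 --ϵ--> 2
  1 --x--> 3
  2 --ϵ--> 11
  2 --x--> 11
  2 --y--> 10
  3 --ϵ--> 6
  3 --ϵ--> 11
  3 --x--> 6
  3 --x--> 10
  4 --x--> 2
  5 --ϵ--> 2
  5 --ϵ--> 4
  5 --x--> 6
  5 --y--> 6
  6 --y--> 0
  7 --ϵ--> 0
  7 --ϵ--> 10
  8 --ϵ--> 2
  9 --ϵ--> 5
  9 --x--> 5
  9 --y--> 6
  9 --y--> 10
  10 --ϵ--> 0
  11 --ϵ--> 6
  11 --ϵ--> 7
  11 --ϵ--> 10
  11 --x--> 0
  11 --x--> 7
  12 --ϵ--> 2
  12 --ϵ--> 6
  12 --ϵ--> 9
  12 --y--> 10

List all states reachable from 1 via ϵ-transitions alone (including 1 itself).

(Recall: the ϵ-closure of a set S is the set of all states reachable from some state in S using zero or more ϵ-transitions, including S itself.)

{0, 1, 2, 6, 7, 10, 11}

Start with {1}.
From 1 via ϵ: add 2.
From 2 via ϵ: add 11.
From 11 via ϵ: add 6, 7, 10.
From 7 via ϵ: add 0.
No new states can be added; the closed set is {0, 1, 2, 6, 7, 10, 11}.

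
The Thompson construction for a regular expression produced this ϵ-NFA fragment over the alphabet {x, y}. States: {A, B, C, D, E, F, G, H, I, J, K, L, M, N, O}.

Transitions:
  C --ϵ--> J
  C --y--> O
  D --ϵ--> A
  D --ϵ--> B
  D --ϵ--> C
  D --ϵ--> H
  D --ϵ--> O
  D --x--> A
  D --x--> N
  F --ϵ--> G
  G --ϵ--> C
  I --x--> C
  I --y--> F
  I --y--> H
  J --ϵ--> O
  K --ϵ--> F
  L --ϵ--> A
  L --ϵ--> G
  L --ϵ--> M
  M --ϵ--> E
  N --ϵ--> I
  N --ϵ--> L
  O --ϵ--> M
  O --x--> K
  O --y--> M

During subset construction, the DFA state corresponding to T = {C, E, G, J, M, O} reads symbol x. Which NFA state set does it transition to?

{C, E, F, G, J, K, M, O}

O on x → {K}.
No x-transition from C, E, G, J, M.
Union after reading x: {K}.
Now take the ϵ-closure:
From K via ϵ: add F.
From F via ϵ: add G.
From G via ϵ: add C.
From C via ϵ: add J.
From J via ϵ: add O.
From O via ϵ: add M.
From M via ϵ: add E.
No new states can be added; the closed set is {C, E, F, G, J, K, M, O}.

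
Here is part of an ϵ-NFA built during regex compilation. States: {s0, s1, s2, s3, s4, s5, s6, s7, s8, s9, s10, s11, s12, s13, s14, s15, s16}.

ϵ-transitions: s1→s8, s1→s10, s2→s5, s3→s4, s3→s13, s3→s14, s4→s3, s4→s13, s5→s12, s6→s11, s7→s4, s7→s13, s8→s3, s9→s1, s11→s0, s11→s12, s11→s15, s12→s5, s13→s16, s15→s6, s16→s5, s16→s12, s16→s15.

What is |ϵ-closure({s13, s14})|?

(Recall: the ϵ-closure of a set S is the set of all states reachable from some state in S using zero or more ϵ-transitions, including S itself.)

9

Start with {s13, s14}.
From s13 via ϵ: add s16.
From s16 via ϵ: add s5, s12, s15.
From s15 via ϵ: add s6.
From s6 via ϵ: add s11.
From s11 via ϵ: add s0.
ϵ-closure = {s0, s5, s6, s11, s12, s13, s14, s15, s16}, which has 9 states.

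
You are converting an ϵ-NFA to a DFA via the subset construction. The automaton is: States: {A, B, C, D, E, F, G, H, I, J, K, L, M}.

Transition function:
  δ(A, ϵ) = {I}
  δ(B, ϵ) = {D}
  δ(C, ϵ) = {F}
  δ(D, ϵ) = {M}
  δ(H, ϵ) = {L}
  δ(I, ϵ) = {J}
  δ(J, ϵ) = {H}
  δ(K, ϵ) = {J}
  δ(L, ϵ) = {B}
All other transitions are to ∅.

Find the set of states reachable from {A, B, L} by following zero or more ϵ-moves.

{A, B, D, H, I, J, L, M}

Start with {A, B, L}.
From A via ϵ: add I.
From B via ϵ: add D.
From D via ϵ: add M.
From I via ϵ: add J.
From J via ϵ: add H.
No new states can be added; the closed set is {A, B, D, H, I, J, L, M}.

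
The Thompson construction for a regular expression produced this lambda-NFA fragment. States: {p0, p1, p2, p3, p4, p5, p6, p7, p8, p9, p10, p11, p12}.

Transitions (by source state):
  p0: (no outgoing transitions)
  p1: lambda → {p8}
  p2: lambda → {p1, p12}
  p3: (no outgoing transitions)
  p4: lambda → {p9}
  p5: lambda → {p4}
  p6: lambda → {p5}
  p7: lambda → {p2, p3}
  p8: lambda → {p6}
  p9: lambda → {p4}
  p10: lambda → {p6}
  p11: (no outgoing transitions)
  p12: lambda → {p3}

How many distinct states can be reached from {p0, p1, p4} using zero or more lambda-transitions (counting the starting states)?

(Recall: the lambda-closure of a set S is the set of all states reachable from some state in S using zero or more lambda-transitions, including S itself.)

Start with {p0, p1, p4}.
From p1 via lambda: add p8.
From p4 via lambda: add p9.
From p8 via lambda: add p6.
From p6 via lambda: add p5.
lambda-closure = {p0, p1, p4, p5, p6, p8, p9}, which has 7 states.

7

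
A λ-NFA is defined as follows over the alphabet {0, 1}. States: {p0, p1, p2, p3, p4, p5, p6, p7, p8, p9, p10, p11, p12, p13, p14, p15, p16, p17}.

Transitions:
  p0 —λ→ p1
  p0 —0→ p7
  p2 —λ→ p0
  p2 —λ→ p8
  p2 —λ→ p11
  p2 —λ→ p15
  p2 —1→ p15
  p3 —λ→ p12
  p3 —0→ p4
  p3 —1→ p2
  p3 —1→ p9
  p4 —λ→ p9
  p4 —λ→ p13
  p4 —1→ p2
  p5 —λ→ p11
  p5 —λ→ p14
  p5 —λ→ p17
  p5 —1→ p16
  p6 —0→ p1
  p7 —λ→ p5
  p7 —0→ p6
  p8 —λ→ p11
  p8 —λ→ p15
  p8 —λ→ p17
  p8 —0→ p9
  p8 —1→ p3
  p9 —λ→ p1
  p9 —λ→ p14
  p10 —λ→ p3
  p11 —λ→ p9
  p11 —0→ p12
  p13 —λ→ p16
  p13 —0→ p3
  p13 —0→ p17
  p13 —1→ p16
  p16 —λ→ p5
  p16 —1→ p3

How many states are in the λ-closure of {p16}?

7

Start with {p16}.
From p16 via λ: add p5.
From p5 via λ: add p11, p14, p17.
From p11 via λ: add p9.
From p9 via λ: add p1.
λ-closure = {p1, p5, p9, p11, p14, p16, p17}, which has 7 states.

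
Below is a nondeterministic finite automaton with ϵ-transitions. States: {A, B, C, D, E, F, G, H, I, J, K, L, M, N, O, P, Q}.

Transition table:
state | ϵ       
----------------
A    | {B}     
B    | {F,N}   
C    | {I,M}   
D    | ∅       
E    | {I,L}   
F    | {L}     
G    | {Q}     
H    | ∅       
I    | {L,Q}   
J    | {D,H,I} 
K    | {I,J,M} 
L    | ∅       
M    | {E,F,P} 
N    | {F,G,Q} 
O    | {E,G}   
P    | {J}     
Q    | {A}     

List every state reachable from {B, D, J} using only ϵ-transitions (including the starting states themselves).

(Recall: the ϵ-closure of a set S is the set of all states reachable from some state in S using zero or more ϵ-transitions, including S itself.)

{A, B, D, F, G, H, I, J, L, N, Q}

Start with {B, D, J}.
From B via ϵ: add F, N.
From J via ϵ: add H, I.
From F via ϵ: add L.
From I via ϵ: add Q.
From N via ϵ: add G.
From Q via ϵ: add A.
No new states can be added; the closed set is {A, B, D, F, G, H, I, J, L, N, Q}.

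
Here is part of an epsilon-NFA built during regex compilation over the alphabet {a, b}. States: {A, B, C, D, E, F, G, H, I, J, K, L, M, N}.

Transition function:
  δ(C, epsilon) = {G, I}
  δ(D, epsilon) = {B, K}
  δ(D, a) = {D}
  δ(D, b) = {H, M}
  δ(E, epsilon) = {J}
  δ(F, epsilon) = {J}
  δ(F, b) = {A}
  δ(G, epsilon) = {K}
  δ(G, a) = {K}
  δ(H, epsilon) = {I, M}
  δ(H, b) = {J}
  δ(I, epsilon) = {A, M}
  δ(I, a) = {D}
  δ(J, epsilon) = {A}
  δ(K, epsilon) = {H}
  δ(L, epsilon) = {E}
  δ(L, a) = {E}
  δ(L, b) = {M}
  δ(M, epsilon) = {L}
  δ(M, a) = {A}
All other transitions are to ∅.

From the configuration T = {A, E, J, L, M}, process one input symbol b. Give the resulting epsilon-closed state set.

{A, E, J, L, M}

L on b → {M}.
No b-transition from A, E, J, M.
Union after reading b: {M}.
Now take the epsilon-closure:
From M via epsilon: add L.
From L via epsilon: add E.
From E via epsilon: add J.
From J via epsilon: add A.
No new states can be added; the closed set is {A, E, J, L, M}.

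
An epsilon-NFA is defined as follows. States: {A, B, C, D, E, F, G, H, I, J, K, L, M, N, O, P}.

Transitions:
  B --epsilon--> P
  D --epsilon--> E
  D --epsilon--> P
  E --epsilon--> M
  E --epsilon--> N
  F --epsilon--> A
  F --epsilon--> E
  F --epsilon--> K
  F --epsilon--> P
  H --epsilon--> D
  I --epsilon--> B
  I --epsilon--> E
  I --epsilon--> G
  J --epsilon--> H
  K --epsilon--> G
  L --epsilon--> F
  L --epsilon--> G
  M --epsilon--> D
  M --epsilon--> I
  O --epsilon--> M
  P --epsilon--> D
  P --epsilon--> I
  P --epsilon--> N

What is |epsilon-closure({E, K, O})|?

10

Start with {E, K, O}.
From E via epsilon: add M, N.
From K via epsilon: add G.
From M via epsilon: add D, I.
From D via epsilon: add P.
From I via epsilon: add B.
epsilon-closure = {B, D, E, G, I, K, M, N, O, P}, which has 10 states.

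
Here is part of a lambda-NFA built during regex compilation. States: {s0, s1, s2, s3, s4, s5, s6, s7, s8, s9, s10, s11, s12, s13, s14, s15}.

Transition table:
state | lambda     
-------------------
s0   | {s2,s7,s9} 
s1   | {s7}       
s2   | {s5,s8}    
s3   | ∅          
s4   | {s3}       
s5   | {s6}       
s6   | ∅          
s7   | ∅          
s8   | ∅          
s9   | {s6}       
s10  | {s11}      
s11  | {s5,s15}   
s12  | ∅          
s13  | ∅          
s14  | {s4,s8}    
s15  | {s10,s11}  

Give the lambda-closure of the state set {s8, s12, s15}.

{s5, s6, s8, s10, s11, s12, s15}

Start with {s8, s12, s15}.
From s15 via lambda: add s10, s11.
From s11 via lambda: add s5.
From s5 via lambda: add s6.
No new states can be added; the closed set is {s5, s6, s8, s10, s11, s12, s15}.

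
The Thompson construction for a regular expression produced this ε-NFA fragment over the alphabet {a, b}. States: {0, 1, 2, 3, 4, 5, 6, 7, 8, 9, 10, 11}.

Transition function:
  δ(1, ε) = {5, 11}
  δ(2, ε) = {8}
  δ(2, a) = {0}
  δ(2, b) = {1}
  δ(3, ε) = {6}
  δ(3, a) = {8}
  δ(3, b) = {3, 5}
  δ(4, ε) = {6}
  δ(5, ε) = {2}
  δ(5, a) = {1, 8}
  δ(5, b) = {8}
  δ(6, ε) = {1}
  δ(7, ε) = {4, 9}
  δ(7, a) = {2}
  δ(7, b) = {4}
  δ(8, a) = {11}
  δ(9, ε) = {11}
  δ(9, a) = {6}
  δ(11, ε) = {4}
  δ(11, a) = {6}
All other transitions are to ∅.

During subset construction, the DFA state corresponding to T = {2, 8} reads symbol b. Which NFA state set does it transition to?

2 on b → {1}.
No b-transition from 8.
Union after reading b: {1}.
Now take the ε-closure:
From 1 via ε: add 5, 11.
From 5 via ε: add 2.
From 11 via ε: add 4.
From 2 via ε: add 8.
From 4 via ε: add 6.
No new states can be added; the closed set is {1, 2, 4, 5, 6, 8, 11}.

{1, 2, 4, 5, 6, 8, 11}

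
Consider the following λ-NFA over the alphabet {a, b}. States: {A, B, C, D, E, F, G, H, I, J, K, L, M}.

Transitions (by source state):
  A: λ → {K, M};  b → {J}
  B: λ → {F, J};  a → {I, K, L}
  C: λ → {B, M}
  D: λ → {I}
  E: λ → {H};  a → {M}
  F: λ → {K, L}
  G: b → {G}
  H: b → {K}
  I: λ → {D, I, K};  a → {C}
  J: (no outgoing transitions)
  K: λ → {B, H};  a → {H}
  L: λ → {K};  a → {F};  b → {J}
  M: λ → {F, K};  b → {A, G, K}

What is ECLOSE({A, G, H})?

{A, B, F, G, H, J, K, L, M}

Start with {A, G, H}.
From A via λ: add K, M.
From K via λ: add B.
From M via λ: add F.
From B via λ: add J.
From F via λ: add L.
No new states can be added; the closed set is {A, B, F, G, H, J, K, L, M}.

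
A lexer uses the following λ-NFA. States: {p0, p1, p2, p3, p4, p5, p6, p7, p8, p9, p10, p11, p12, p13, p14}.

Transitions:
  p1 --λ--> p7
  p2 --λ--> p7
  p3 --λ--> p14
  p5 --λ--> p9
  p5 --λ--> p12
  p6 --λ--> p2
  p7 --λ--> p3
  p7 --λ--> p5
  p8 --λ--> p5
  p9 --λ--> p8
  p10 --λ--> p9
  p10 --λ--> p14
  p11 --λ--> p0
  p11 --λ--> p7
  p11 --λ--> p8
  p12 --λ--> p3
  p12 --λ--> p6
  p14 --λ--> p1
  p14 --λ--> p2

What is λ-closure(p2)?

Start with {p2}.
From p2 via λ: add p7.
From p7 via λ: add p3, p5.
From p3 via λ: add p14.
From p5 via λ: add p9, p12.
From p9 via λ: add p8.
From p12 via λ: add p6.
From p14 via λ: add p1.
No new states can be added; the closed set is {p1, p2, p3, p5, p6, p7, p8, p9, p12, p14}.

{p1, p2, p3, p5, p6, p7, p8, p9, p12, p14}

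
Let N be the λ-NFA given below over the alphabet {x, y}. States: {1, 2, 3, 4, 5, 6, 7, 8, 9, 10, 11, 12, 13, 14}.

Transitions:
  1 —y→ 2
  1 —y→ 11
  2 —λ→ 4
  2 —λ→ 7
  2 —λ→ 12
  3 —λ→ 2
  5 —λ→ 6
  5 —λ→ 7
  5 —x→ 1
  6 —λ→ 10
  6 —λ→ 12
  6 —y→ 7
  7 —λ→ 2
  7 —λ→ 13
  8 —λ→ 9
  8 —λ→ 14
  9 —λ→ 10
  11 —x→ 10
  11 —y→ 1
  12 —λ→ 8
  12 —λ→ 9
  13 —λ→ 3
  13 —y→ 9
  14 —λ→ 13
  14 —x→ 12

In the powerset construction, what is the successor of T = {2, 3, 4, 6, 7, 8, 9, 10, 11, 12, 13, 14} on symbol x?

11 on x → {10}.
14 on x → {12}.
No x-transition from 2, 3, 4, 6, 7, 8, 9, 10, 12, 13.
Union after reading x: {10, 12}.
Now take the λ-closure:
From 12 via λ: add 8, 9.
From 8 via λ: add 14.
From 14 via λ: add 13.
From 13 via λ: add 3.
From 3 via λ: add 2.
From 2 via λ: add 4, 7.
No new states can be added; the closed set is {2, 3, 4, 7, 8, 9, 10, 12, 13, 14}.

{2, 3, 4, 7, 8, 9, 10, 12, 13, 14}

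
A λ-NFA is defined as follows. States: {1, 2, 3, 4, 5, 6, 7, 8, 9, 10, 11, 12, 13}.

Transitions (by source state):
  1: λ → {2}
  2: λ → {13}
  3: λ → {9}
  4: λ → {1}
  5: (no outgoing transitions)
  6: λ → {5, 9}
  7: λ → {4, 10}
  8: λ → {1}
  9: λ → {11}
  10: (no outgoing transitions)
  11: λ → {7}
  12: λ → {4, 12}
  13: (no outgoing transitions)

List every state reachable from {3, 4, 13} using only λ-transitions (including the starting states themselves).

Start with {3, 4, 13}.
From 3 via λ: add 9.
From 4 via λ: add 1.
From 1 via λ: add 2.
From 9 via λ: add 11.
From 11 via λ: add 7.
From 7 via λ: add 10.
No new states can be added; the closed set is {1, 2, 3, 4, 7, 9, 10, 11, 13}.

{1, 2, 3, 4, 7, 9, 10, 11, 13}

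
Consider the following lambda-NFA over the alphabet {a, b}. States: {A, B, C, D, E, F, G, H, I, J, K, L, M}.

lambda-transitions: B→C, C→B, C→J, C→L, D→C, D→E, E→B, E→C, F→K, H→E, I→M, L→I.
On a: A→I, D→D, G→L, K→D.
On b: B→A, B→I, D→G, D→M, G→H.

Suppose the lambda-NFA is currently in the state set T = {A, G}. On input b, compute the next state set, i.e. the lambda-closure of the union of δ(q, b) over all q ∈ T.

G on b → {H}.
No b-transition from A.
Union after reading b: {H}.
Now take the lambda-closure:
From H via lambda: add E.
From E via lambda: add B, C.
From C via lambda: add J, L.
From L via lambda: add I.
From I via lambda: add M.
No new states can be added; the closed set is {B, C, E, H, I, J, L, M}.

{B, C, E, H, I, J, L, M}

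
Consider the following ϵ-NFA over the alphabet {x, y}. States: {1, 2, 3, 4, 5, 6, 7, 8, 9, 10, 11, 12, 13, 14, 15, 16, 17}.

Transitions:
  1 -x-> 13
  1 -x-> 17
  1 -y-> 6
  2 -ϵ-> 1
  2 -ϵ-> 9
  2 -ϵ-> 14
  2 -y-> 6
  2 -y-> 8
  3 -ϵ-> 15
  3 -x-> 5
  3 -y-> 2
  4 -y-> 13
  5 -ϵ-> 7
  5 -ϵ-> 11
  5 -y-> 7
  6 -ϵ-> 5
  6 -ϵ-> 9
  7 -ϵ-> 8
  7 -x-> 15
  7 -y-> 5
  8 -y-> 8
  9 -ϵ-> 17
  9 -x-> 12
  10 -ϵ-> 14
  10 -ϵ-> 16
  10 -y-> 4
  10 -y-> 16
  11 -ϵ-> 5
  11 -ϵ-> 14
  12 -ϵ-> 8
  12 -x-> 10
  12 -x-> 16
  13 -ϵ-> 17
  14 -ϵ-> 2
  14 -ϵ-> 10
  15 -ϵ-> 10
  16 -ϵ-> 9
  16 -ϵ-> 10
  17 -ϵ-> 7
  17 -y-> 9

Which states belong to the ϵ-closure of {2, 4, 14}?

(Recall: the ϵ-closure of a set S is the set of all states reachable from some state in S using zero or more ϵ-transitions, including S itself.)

Start with {2, 4, 14}.
From 2 via ϵ: add 1, 9.
From 14 via ϵ: add 10.
From 9 via ϵ: add 17.
From 10 via ϵ: add 16.
From 17 via ϵ: add 7.
From 7 via ϵ: add 8.
No new states can be added; the closed set is {1, 2, 4, 7, 8, 9, 10, 14, 16, 17}.

{1, 2, 4, 7, 8, 9, 10, 14, 16, 17}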